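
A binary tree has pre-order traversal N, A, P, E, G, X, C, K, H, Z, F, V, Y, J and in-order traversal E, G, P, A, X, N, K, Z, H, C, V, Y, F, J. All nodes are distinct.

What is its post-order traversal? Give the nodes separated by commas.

The first element of pre-order is the root; it splits in-order into left and right subtrees.
Root N: left subtree has 5 nodes {E, G, P, A, X}, right has 8 {K, Z, H, C, V, Y, F, J}.
  Root A: left subtree has 3 nodes {E, G, P}, right has 1 {X}.
    Root P: left subtree has 2 nodes {E, G}, right has 0 { }.
      Root E: left subtree has 0 nodes { }, right has 1 {G}.
  Root C: left subtree has 3 nodes {K, Z, H}, right has 4 {V, Y, F, J}.
    Root K: left subtree has 0 nodes { }, right has 2 {Z, H}.
      Root H: left subtree has 1 node {Z}, right has 0 { }.
    Root F: left subtree has 2 nodes {V, Y}, right has 1 {J}.
      Root V: left subtree has 0 nodes { }, right has 1 {Y}.

G, E, P, X, A, Z, H, K, Y, V, J, F, C, N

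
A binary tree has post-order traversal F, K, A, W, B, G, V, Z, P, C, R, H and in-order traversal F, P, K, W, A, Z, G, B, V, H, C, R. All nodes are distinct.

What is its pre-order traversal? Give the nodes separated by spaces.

The last element of post-order is the root; it splits in-order into left and right subtrees.
Root H: left subtree has 9 nodes {F, P, K, W, A, Z, G, B, V}, right has 2 {C, R}.
  Root P: left subtree has 1 node {F}, right has 7 {K, W, A, Z, G, B, V}.
    Root Z: left subtree has 3 nodes {K, W, A}, right has 3 {G, B, V}.
      Root W: left subtree has 1 node {K}, right has 1 {A}.
      Root V: left subtree has 2 nodes {G, B}, right has 0 { }.
        Root G: left subtree has 0 nodes { }, right has 1 {B}.
  Root R: left subtree has 1 node {C}, right has 0 { }.

H P F Z W K A V G B R C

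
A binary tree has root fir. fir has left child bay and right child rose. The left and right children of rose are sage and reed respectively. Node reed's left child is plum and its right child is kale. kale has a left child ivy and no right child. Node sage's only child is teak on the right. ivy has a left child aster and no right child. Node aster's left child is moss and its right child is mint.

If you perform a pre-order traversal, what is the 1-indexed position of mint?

Pre-order visits the node, then its left subtree, then its right subtree.
Visit fir.
At fir: go left to bay.
  bay is a leaf — visit bay.
At fir: go right to rose.
  Visit rose.
  At rose: go left to sage.
    Visit sage.
    At sage: no left child.
    At sage: go right to teak.
      teak is a leaf — visit teak.
  At rose: go right to reed.
    Visit reed.
    At reed: go left to plum.
      plum is a leaf — visit plum.
    At reed: go right to kale.
      Visit kale.
      At kale: go left to ivy.
        Visit ivy.
        At ivy: go left to aster.
          Visit aster.
          At aster: go left to moss.
            moss is a leaf — visit moss.
          At aster: go right to mint.
            mint is a leaf — visit mint.
        At ivy: no right child.
      At kale: no right child.
Full pre-order sequence: fir, bay, rose, sage, teak, reed, plum, kale, ivy, aster, moss, mint.

12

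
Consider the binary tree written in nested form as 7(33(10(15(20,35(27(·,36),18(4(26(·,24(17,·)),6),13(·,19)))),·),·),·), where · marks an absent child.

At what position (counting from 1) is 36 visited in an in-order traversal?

4

In-order visits the left subtree, then the node, then the right subtree.
At 7: go left to 33.
  At 33: go left to 10.
    At 10: go left to 15.
      At 15: go left to 20.
        20 is a leaf — visit 20.
      Visit 15.
      At 15: go right to 35.
        At 35: go left to 27.
          At 27: no left child.
          Visit 27.
          At 27: go right to 36.
            36 is a leaf — visit 36.
        Visit 35.
        At 35: go right to 18.
          At 18: go left to 4.
            At 4: go left to 26.
              At 26: no left child.
              Visit 26.
              At 26: go right to 24.
                At 24: go left to 17.
                  17 is a leaf — visit 17.
                Visit 24.
                At 24: no right child.
            Visit 4.
            At 4: go right to 6.
              6 is a leaf — visit 6.
          Visit 18.
          At 18: go right to 13.
            At 13: no left child.
            Visit 13.
            At 13: go right to 19.
              19 is a leaf — visit 19.
    Visit 10.
    At 10: no right child.
  Visit 33.
  At 33: no right child.
Visit 7.
At 7: no right child.
Full in-order sequence: 20, 15, 27, 36, 35, 26, 17, 24, 4, 6, 18, 13, 19, 10, 33, 7.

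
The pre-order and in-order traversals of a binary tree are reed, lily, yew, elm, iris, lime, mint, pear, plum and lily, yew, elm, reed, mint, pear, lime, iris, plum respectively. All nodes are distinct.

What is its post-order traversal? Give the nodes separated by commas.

elm, yew, lily, pear, mint, lime, plum, iris, reed

The first element of pre-order is the root; it splits in-order into left and right subtrees.
Root reed: left subtree has 3 nodes {lily, yew, elm}, right has 5 {mint, pear, lime, iris, plum}.
  Root lily: left subtree has 0 nodes { }, right has 2 {yew, elm}.
    Root yew: left subtree has 0 nodes { }, right has 1 {elm}.
  Root iris: left subtree has 3 nodes {mint, pear, lime}, right has 1 {plum}.
    Root lime: left subtree has 2 nodes {mint, pear}, right has 0 { }.
      Root mint: left subtree has 0 nodes { }, right has 1 {pear}.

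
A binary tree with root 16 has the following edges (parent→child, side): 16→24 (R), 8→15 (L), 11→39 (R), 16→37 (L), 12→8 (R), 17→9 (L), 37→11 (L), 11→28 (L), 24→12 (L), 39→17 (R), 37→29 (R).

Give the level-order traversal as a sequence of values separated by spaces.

16 37 24 11 29 12 28 39 8 17 15 9

Level-order visits nodes level by level from the root, left to right within each level.
Level 0: 16
Level 1: 37, 24
Level 2: 11, 29, 12
Level 3: 28, 39, 8
Level 4: 17, 15
Level 5: 9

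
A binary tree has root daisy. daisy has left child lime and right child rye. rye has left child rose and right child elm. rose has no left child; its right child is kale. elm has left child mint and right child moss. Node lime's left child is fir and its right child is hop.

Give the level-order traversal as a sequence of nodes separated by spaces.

Level-order visits nodes level by level from the root, left to right within each level.
Level 0: daisy
Level 1: lime, rye
Level 2: fir, hop, rose, elm
Level 3: kale, mint, moss

daisy lime rye fir hop rose elm kale mint moss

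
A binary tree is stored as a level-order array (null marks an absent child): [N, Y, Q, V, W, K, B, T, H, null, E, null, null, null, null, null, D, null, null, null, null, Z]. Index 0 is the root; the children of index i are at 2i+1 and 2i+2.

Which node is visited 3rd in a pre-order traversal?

V

Pre-order visits the node, then its left subtree, then its right subtree.
Visit N.
At N: go left to Y.
  Visit Y.
  At Y: go left to V.
    Visit V.
    At V: go left to T.
      Visit T.
      At T: no left child.
      At T: go right to D.
        D is a leaf — visit D.
    At V: go right to H.
      H is a leaf — visit H.
  At Y: go right to W.
    Visit W.
    At W: no left child.
    At W: go right to E.
      Visit E.
      At E: go left to Z.
        Z is a leaf — visit Z.
      At E: no right child.
At N: go right to Q.
  Visit Q.
  At Q: go left to K.
    K is a leaf — visit K.
  At Q: go right to B.
    B is a leaf — visit B.
Full pre-order sequence: N, Y, V, T, D, H, W, E, Z, Q, K, B.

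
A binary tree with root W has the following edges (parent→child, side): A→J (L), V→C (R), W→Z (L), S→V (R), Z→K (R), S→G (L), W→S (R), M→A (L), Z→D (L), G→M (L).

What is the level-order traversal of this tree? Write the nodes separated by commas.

Level-order visits nodes level by level from the root, left to right within each level.
Level 0: W
Level 1: Z, S
Level 2: D, K, G, V
Level 3: M, C
Level 4: A
Level 5: J

W, Z, S, D, K, G, V, M, C, A, J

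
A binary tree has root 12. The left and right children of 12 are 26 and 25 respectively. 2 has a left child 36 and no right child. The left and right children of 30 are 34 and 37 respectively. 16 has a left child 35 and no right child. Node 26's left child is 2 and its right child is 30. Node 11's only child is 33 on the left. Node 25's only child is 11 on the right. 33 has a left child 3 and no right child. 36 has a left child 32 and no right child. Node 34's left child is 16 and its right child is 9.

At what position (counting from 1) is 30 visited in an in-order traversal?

In-order visits the left subtree, then the node, then the right subtree.
At 12: go left to 26.
  At 26: go left to 2.
    At 2: go left to 36.
      At 36: go left to 32.
        32 is a leaf — visit 32.
      Visit 36.
      At 36: no right child.
    Visit 2.
    At 2: no right child.
  Visit 26.
  At 26: go right to 30.
    At 30: go left to 34.
      At 34: go left to 16.
        At 16: go left to 35.
          35 is a leaf — visit 35.
        Visit 16.
        At 16: no right child.
      Visit 34.
      At 34: go right to 9.
        9 is a leaf — visit 9.
    Visit 30.
    At 30: go right to 37.
      37 is a leaf — visit 37.
Visit 12.
At 12: go right to 25.
  At 25: no left child.
  Visit 25.
  At 25: go right to 11.
    At 11: go left to 33.
      At 33: go left to 3.
        3 is a leaf — visit 3.
      Visit 33.
      At 33: no right child.
    Visit 11.
    At 11: no right child.
Full in-order sequence: 32, 36, 2, 26, 35, 16, 34, 9, 30, 37, 12, 25, 3, 33, 11.

9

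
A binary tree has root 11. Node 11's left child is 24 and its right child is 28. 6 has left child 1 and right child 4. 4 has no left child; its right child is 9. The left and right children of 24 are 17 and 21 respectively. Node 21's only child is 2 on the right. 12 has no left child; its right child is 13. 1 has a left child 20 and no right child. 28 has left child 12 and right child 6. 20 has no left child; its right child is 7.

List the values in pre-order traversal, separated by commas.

Pre-order visits the node, then its left subtree, then its right subtree.
Visit 11.
At 11: go left to 24.
  Visit 24.
  At 24: go left to 17.
    17 is a leaf — visit 17.
  At 24: go right to 21.
    Visit 21.
    At 21: no left child.
    At 21: go right to 2.
      2 is a leaf — visit 2.
At 11: go right to 28.
  Visit 28.
  At 28: go left to 12.
    Visit 12.
    At 12: no left child.
    At 12: go right to 13.
      13 is a leaf — visit 13.
  At 28: go right to 6.
    Visit 6.
    At 6: go left to 1.
      Visit 1.
      At 1: go left to 20.
        Visit 20.
        At 20: no left child.
        At 20: go right to 7.
          7 is a leaf — visit 7.
      At 1: no right child.
    At 6: go right to 4.
      Visit 4.
      At 4: no left child.
      At 4: go right to 9.
        9 is a leaf — visit 9.

11, 24, 17, 21, 2, 28, 12, 13, 6, 1, 20, 7, 4, 9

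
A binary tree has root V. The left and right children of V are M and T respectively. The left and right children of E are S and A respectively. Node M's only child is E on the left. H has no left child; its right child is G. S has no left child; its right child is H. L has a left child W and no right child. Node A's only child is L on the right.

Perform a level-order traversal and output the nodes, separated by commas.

V, M, T, E, S, A, H, L, G, W

Level-order visits nodes level by level from the root, left to right within each level.
Level 0: V
Level 1: M, T
Level 2: E
Level 3: S, A
Level 4: H, L
Level 5: G, W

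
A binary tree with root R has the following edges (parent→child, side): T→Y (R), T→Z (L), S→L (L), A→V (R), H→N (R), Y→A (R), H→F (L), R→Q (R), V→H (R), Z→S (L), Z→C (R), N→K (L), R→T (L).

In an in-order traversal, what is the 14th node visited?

In-order visits the left subtree, then the node, then the right subtree.
At R: go left to T.
  At T: go left to Z.
    At Z: go left to S.
      At S: go left to L.
        L is a leaf — visit L.
      Visit S.
      At S: no right child.
    Visit Z.
    At Z: go right to C.
      C is a leaf — visit C.
  Visit T.
  At T: go right to Y.
    At Y: no left child.
    Visit Y.
    At Y: go right to A.
      At A: no left child.
      Visit A.
      At A: go right to V.
        At V: no left child.
        Visit V.
        At V: go right to H.
          At H: go left to F.
            F is a leaf — visit F.
          Visit H.
          At H: go right to N.
            At N: go left to K.
              K is a leaf — visit K.
            Visit N.
            At N: no right child.
Visit R.
At R: go right to Q.
  Q is a leaf — visit Q.
Full in-order sequence: L, S, Z, C, T, Y, A, V, F, H, K, N, R, Q.

Q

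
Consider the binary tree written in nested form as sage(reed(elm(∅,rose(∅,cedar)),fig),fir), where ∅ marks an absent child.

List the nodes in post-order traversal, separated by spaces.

Post-order visits the left subtree, then the right subtree, then the node.
At sage: go left to reed.
  At reed: go left to elm.
    At elm: no left child.
    At elm: go right to rose.
      At rose: no left child.
      At rose: go right to cedar.
        cedar is a leaf — visit cedar.
      Visit rose.
    Visit elm.
  At reed: go right to fig.
    fig is a leaf — visit fig.
  Visit reed.
At sage: go right to fir.
  fir is a leaf — visit fir.
Visit sage.

cedar rose elm fig reed fir sage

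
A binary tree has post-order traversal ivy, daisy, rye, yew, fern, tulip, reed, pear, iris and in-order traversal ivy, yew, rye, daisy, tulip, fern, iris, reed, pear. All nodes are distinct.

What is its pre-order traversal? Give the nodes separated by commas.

The last element of post-order is the root; it splits in-order into left and right subtrees.
Root iris: left subtree has 6 nodes {ivy, yew, rye, daisy, tulip, fern}, right has 2 {reed, pear}.
  Root tulip: left subtree has 4 nodes {ivy, yew, rye, daisy}, right has 1 {fern}.
    Root yew: left subtree has 1 node {ivy}, right has 2 {rye, daisy}.
      Root rye: left subtree has 0 nodes { }, right has 1 {daisy}.
  Root pear: left subtree has 1 node {reed}, right has 0 { }.

iris, tulip, yew, ivy, rye, daisy, fern, pear, reed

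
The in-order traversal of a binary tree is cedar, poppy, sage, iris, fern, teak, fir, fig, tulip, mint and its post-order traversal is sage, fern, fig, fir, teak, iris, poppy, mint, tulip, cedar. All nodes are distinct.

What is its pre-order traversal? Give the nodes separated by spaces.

The last element of post-order is the root; it splits in-order into left and right subtrees.
Root cedar: left subtree has 0 nodes { }, right has 9 {poppy, sage, iris, fern, teak, fir, fig, tulip, mint}.
  Root tulip: left subtree has 7 nodes {poppy, sage, iris, fern, teak, fir, fig}, right has 1 {mint}.
    Root poppy: left subtree has 0 nodes { }, right has 6 {sage, iris, fern, teak, fir, fig}.
      Root iris: left subtree has 1 node {sage}, right has 4 {fern, teak, fir, fig}.
        Root teak: left subtree has 1 node {fern}, right has 2 {fir, fig}.
          Root fir: left subtree has 0 nodes { }, right has 1 {fig}.

cedar tulip poppy iris sage teak fern fir fig mint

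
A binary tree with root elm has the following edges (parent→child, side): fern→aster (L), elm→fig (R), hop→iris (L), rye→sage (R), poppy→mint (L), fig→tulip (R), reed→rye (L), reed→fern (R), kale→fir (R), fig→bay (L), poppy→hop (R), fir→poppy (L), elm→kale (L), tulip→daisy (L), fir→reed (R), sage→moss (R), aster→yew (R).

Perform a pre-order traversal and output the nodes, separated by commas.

Pre-order visits the node, then its left subtree, then its right subtree.
Visit elm.
At elm: go left to kale.
  Visit kale.
  At kale: no left child.
  At kale: go right to fir.
    Visit fir.
    At fir: go left to poppy.
      Visit poppy.
      At poppy: go left to mint.
        mint is a leaf — visit mint.
      At poppy: go right to hop.
        Visit hop.
        At hop: go left to iris.
          iris is a leaf — visit iris.
        At hop: no right child.
    At fir: go right to reed.
      Visit reed.
      At reed: go left to rye.
        Visit rye.
        At rye: no left child.
        At rye: go right to sage.
          Visit sage.
          At sage: no left child.
          At sage: go right to moss.
            moss is a leaf — visit moss.
      At reed: go right to fern.
        Visit fern.
        At fern: go left to aster.
          Visit aster.
          At aster: no left child.
          At aster: go right to yew.
            yew is a leaf — visit yew.
        At fern: no right child.
At elm: go right to fig.
  Visit fig.
  At fig: go left to bay.
    bay is a leaf — visit bay.
  At fig: go right to tulip.
    Visit tulip.
    At tulip: go left to daisy.
      daisy is a leaf — visit daisy.
    At tulip: no right child.

elm, kale, fir, poppy, mint, hop, iris, reed, rye, sage, moss, fern, aster, yew, fig, bay, tulip, daisy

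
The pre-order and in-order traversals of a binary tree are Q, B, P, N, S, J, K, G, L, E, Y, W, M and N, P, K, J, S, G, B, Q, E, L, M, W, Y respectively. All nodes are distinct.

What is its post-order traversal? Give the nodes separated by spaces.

The first element of pre-order is the root; it splits in-order into left and right subtrees.
Root Q: left subtree has 7 nodes {N, P, K, J, S, G, B}, right has 5 {E, L, M, W, Y}.
  Root B: left subtree has 6 nodes {N, P, K, J, S, G}, right has 0 { }.
    Root P: left subtree has 1 node {N}, right has 4 {K, J, S, G}.
      Root S: left subtree has 2 nodes {K, J}, right has 1 {G}.
        Root J: left subtree has 1 node {K}, right has 0 { }.
  Root L: left subtree has 1 node {E}, right has 3 {M, W, Y}.
    Root Y: left subtree has 2 nodes {M, W}, right has 0 { }.
      Root W: left subtree has 1 node {M}, right has 0 { }.

N K J G S P B E M W Y L Q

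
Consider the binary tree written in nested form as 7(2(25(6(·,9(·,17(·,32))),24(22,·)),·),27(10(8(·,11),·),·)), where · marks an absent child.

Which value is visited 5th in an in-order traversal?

25

In-order visits the left subtree, then the node, then the right subtree.
At 7: go left to 2.
  At 2: go left to 25.
    At 25: go left to 6.
      At 6: no left child.
      Visit 6.
      At 6: go right to 9.
        At 9: no left child.
        Visit 9.
        At 9: go right to 17.
          At 17: no left child.
          Visit 17.
          At 17: go right to 32.
            32 is a leaf — visit 32.
    Visit 25.
    At 25: go right to 24.
      At 24: go left to 22.
        22 is a leaf — visit 22.
      Visit 24.
      At 24: no right child.
  Visit 2.
  At 2: no right child.
Visit 7.
At 7: go right to 27.
  At 27: go left to 10.
    At 10: go left to 8.
      At 8: no left child.
      Visit 8.
      At 8: go right to 11.
        11 is a leaf — visit 11.
    Visit 10.
    At 10: no right child.
  Visit 27.
  At 27: no right child.
Full in-order sequence: 6, 9, 17, 32, 25, 22, 24, 2, 7, 8, 11, 10, 27.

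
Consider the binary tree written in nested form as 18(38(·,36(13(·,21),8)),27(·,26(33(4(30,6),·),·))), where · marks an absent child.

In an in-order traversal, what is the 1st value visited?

38

In-order visits the left subtree, then the node, then the right subtree.
At 18: go left to 38.
  At 38: no left child.
  Visit 38.
  At 38: go right to 36.
    At 36: go left to 13.
      At 13: no left child.
      Visit 13.
      At 13: go right to 21.
        21 is a leaf — visit 21.
    Visit 36.
    At 36: go right to 8.
      8 is a leaf — visit 8.
Visit 18.
At 18: go right to 27.
  At 27: no left child.
  Visit 27.
  At 27: go right to 26.
    At 26: go left to 33.
      At 33: go left to 4.
        At 4: go left to 30.
          30 is a leaf — visit 30.
        Visit 4.
        At 4: go right to 6.
          6 is a leaf — visit 6.
      Visit 33.
      At 33: no right child.
    Visit 26.
    At 26: no right child.
Full in-order sequence: 38, 13, 21, 36, 8, 18, 27, 30, 4, 6, 33, 26.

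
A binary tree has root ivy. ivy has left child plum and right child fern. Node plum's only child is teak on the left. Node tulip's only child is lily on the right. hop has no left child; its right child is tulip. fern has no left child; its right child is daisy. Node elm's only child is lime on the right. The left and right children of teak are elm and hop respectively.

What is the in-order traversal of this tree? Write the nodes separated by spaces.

elm lime teak hop tulip lily plum ivy fern daisy

In-order visits the left subtree, then the node, then the right subtree.
At ivy: go left to plum.
  At plum: go left to teak.
    At teak: go left to elm.
      At elm: no left child.
      Visit elm.
      At elm: go right to lime.
        lime is a leaf — visit lime.
    Visit teak.
    At teak: go right to hop.
      At hop: no left child.
      Visit hop.
      At hop: go right to tulip.
        At tulip: no left child.
        Visit tulip.
        At tulip: go right to lily.
          lily is a leaf — visit lily.
  Visit plum.
  At plum: no right child.
Visit ivy.
At ivy: go right to fern.
  At fern: no left child.
  Visit fern.
  At fern: go right to daisy.
    daisy is a leaf — visit daisy.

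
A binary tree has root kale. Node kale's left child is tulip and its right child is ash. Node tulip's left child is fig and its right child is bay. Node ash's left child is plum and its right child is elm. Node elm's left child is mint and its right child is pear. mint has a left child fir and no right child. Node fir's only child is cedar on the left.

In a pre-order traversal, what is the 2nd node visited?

Pre-order visits the node, then its left subtree, then its right subtree.
Visit kale.
At kale: go left to tulip.
  Visit tulip.
  At tulip: go left to fig.
    fig is a leaf — visit fig.
  At tulip: go right to bay.
    bay is a leaf — visit bay.
At kale: go right to ash.
  Visit ash.
  At ash: go left to plum.
    plum is a leaf — visit plum.
  At ash: go right to elm.
    Visit elm.
    At elm: go left to mint.
      Visit mint.
      At mint: go left to fir.
        Visit fir.
        At fir: go left to cedar.
          cedar is a leaf — visit cedar.
        At fir: no right child.
      At mint: no right child.
    At elm: go right to pear.
      pear is a leaf — visit pear.
Full pre-order sequence: kale, tulip, fig, bay, ash, plum, elm, mint, fir, cedar, pear.

tulip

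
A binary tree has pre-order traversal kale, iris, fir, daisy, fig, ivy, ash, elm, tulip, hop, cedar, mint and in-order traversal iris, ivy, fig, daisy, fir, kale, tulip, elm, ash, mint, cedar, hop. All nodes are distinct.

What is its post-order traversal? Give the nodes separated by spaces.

ivy fig daisy fir iris tulip elm mint cedar hop ash kale

The first element of pre-order is the root; it splits in-order into left and right subtrees.
Root kale: left subtree has 5 nodes {iris, ivy, fig, daisy, fir}, right has 6 {tulip, elm, ash, mint, cedar, hop}.
  Root iris: left subtree has 0 nodes { }, right has 4 {ivy, fig, daisy, fir}.
    Root fir: left subtree has 3 nodes {ivy, fig, daisy}, right has 0 { }.
      Root daisy: left subtree has 2 nodes {ivy, fig}, right has 0 { }.
        Root fig: left subtree has 1 node {ivy}, right has 0 { }.
  Root ash: left subtree has 2 nodes {tulip, elm}, right has 3 {mint, cedar, hop}.
    Root elm: left subtree has 1 node {tulip}, right has 0 { }.
    Root hop: left subtree has 2 nodes {mint, cedar}, right has 0 { }.
      Root cedar: left subtree has 1 node {mint}, right has 0 { }.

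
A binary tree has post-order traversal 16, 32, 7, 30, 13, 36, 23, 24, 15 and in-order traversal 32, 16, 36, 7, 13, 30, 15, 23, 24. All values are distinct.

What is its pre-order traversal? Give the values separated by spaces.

15 36 32 16 13 7 30 24 23

The last element of post-order is the root; it splits in-order into left and right subtrees.
Root 15: left subtree has 6 nodes {32, 16, 36, 7, 13, 30}, right has 2 {23, 24}.
  Root 36: left subtree has 2 nodes {32, 16}, right has 3 {7, 13, 30}.
    Root 32: left subtree has 0 nodes { }, right has 1 {16}.
    Root 13: left subtree has 1 node {7}, right has 1 {30}.
  Root 24: left subtree has 1 node {23}, right has 0 { }.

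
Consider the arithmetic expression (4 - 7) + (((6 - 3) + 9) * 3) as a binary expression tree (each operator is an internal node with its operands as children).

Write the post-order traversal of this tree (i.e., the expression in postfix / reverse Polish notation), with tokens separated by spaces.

Post-order on an expression tree gives postfix notation: for each operator, emit left operand, right operand, then the operator.

4 7 - 6 3 - 9 + 3 * +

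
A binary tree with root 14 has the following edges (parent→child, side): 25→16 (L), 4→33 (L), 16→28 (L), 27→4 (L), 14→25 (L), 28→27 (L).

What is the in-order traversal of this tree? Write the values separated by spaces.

In-order visits the left subtree, then the node, then the right subtree.
At 14: go left to 25.
  At 25: go left to 16.
    At 16: go left to 28.
      At 28: go left to 27.
        At 27: go left to 4.
          At 4: go left to 33.
            33 is a leaf — visit 33.
          Visit 4.
          At 4: no right child.
        Visit 27.
        At 27: no right child.
      Visit 28.
      At 28: no right child.
    Visit 16.
    At 16: no right child.
  Visit 25.
  At 25: no right child.
Visit 14.
At 14: no right child.

33 4 27 28 16 25 14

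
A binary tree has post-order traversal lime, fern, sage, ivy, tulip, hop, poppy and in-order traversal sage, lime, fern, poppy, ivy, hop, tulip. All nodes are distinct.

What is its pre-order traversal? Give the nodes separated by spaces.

The last element of post-order is the root; it splits in-order into left and right subtrees.
Root poppy: left subtree has 3 nodes {sage, lime, fern}, right has 3 {ivy, hop, tulip}.
  Root sage: left subtree has 0 nodes { }, right has 2 {lime, fern}.
    Root fern: left subtree has 1 node {lime}, right has 0 { }.
  Root hop: left subtree has 1 node {ivy}, right has 1 {tulip}.

poppy sage fern lime hop ivy tulip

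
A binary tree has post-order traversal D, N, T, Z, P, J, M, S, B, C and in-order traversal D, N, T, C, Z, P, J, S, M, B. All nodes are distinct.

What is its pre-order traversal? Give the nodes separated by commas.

C, T, N, D, B, S, J, P, Z, M

The last element of post-order is the root; it splits in-order into left and right subtrees.
Root C: left subtree has 3 nodes {D, N, T}, right has 6 {Z, P, J, S, M, B}.
  Root T: left subtree has 2 nodes {D, N}, right has 0 { }.
    Root N: left subtree has 1 node {D}, right has 0 { }.
  Root B: left subtree has 5 nodes {Z, P, J, S, M}, right has 0 { }.
    Root S: left subtree has 3 nodes {Z, P, J}, right has 1 {M}.
      Root J: left subtree has 2 nodes {Z, P}, right has 0 { }.
        Root P: left subtree has 1 node {Z}, right has 0 { }.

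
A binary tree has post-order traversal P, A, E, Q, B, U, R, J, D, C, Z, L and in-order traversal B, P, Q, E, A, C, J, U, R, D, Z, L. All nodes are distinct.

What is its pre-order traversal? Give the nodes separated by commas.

The last element of post-order is the root; it splits in-order into left and right subtrees.
Root L: left subtree has 11 nodes {B, P, Q, E, A, C, J, U, R, D, Z}, right has 0 { }.
  Root Z: left subtree has 10 nodes {B, P, Q, E, A, C, J, U, R, D}, right has 0 { }.
    Root C: left subtree has 5 nodes {B, P, Q, E, A}, right has 4 {J, U, R, D}.
      Root B: left subtree has 0 nodes { }, right has 4 {P, Q, E, A}.
        Root Q: left subtree has 1 node {P}, right has 2 {E, A}.
          Root E: left subtree has 0 nodes { }, right has 1 {A}.
      Root D: left subtree has 3 nodes {J, U, R}, right has 0 { }.
        Root J: left subtree has 0 nodes { }, right has 2 {U, R}.
          Root R: left subtree has 1 node {U}, right has 0 { }.

L, Z, C, B, Q, P, E, A, D, J, R, U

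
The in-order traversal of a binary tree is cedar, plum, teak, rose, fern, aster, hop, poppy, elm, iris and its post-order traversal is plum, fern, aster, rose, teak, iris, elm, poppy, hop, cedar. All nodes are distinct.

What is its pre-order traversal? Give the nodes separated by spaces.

The last element of post-order is the root; it splits in-order into left and right subtrees.
Root cedar: left subtree has 0 nodes { }, right has 9 {plum, teak, rose, fern, aster, hop, poppy, elm, iris}.
  Root hop: left subtree has 5 nodes {plum, teak, rose, fern, aster}, right has 3 {poppy, elm, iris}.
    Root teak: left subtree has 1 node {plum}, right has 3 {rose, fern, aster}.
      Root rose: left subtree has 0 nodes { }, right has 2 {fern, aster}.
        Root aster: left subtree has 1 node {fern}, right has 0 { }.
    Root poppy: left subtree has 0 nodes { }, right has 2 {elm, iris}.
      Root elm: left subtree has 0 nodes { }, right has 1 {iris}.

cedar hop teak plum rose aster fern poppy elm iris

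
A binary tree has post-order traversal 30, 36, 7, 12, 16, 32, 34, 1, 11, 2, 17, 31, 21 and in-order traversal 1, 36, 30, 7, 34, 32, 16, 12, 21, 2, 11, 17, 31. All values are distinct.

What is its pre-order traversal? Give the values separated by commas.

The last element of post-order is the root; it splits in-order into left and right subtrees.
Root 21: left subtree has 8 nodes {1, 36, 30, 7, 34, 32, 16, 12}, right has 4 {2, 11, 17, 31}.
  Root 1: left subtree has 0 nodes { }, right has 7 {36, 30, 7, 34, 32, 16, 12}.
    Root 34: left subtree has 3 nodes {36, 30, 7}, right has 3 {32, 16, 12}.
      Root 7: left subtree has 2 nodes {36, 30}, right has 0 { }.
        Root 36: left subtree has 0 nodes { }, right has 1 {30}.
      Root 32: left subtree has 0 nodes { }, right has 2 {16, 12}.
        Root 16: left subtree has 0 nodes { }, right has 1 {12}.
  Root 31: left subtree has 3 nodes {2, 11, 17}, right has 0 { }.
    Root 17: left subtree has 2 nodes {2, 11}, right has 0 { }.
      Root 2: left subtree has 0 nodes { }, right has 1 {11}.

21, 1, 34, 7, 36, 30, 32, 16, 12, 31, 17, 2, 11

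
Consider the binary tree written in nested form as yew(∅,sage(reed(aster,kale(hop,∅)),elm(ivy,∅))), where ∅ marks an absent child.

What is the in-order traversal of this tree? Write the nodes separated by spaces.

yew aster reed hop kale sage ivy elm

In-order visits the left subtree, then the node, then the right subtree.
At yew: no left child.
Visit yew.
At yew: go right to sage.
  At sage: go left to reed.
    At reed: go left to aster.
      aster is a leaf — visit aster.
    Visit reed.
    At reed: go right to kale.
      At kale: go left to hop.
        hop is a leaf — visit hop.
      Visit kale.
      At kale: no right child.
  Visit sage.
  At sage: go right to elm.
    At elm: go left to ivy.
      ivy is a leaf — visit ivy.
    Visit elm.
    At elm: no right child.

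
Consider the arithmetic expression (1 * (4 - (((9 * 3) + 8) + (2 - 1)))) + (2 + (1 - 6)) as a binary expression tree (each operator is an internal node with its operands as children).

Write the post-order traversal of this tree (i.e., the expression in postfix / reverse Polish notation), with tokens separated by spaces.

Post-order on an expression tree gives postfix notation: for each operator, emit left operand, right operand, then the operator.

1 4 9 3 * 8 + 2 1 - + - * 2 1 6 - + +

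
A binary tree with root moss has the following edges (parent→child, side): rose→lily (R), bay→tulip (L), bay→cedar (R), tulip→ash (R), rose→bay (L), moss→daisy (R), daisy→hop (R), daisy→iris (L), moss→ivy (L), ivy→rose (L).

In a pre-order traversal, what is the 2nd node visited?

Pre-order visits the node, then its left subtree, then its right subtree.
Visit moss.
At moss: go left to ivy.
  Visit ivy.
  At ivy: go left to rose.
    Visit rose.
    At rose: go left to bay.
      Visit bay.
      At bay: go left to tulip.
        Visit tulip.
        At tulip: no left child.
        At tulip: go right to ash.
          ash is a leaf — visit ash.
      At bay: go right to cedar.
        cedar is a leaf — visit cedar.
    At rose: go right to lily.
      lily is a leaf — visit lily.
  At ivy: no right child.
At moss: go right to daisy.
  Visit daisy.
  At daisy: go left to iris.
    iris is a leaf — visit iris.
  At daisy: go right to hop.
    hop is a leaf — visit hop.
Full pre-order sequence: moss, ivy, rose, bay, tulip, ash, cedar, lily, daisy, iris, hop.

ivy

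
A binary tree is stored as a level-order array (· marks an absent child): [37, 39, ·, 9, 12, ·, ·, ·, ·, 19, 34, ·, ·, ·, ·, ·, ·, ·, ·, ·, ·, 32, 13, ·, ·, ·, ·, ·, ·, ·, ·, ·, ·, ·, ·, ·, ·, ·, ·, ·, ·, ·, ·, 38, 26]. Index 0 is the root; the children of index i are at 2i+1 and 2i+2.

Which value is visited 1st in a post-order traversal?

Post-order visits the left subtree, then the right subtree, then the node.
At 37: go left to 39.
  At 39: go left to 9.
    9 is a leaf — visit 9.
  At 39: go right to 12.
    At 12: go left to 19.
      19 is a leaf — visit 19.
    At 12: go right to 34.
      At 34: go left to 32.
        At 32: go left to 38.
          38 is a leaf — visit 38.
        At 32: go right to 26.
          26 is a leaf — visit 26.
        Visit 32.
      At 34: go right to 13.
        13 is a leaf — visit 13.
      Visit 34.
    Visit 12.
  Visit 39.
At 37: no right child.
Visit 37.
Full post-order sequence: 9, 19, 38, 26, 32, 13, 34, 12, 39, 37.

9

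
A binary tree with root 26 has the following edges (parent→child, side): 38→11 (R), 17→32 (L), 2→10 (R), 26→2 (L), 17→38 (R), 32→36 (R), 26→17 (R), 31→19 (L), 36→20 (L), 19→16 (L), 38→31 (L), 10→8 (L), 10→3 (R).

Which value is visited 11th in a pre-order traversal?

Pre-order visits the node, then its left subtree, then its right subtree.
Visit 26.
At 26: go left to 2.
  Visit 2.
  At 2: no left child.
  At 2: go right to 10.
    Visit 10.
    At 10: go left to 8.
      8 is a leaf — visit 8.
    At 10: go right to 3.
      3 is a leaf — visit 3.
At 26: go right to 17.
  Visit 17.
  At 17: go left to 32.
    Visit 32.
    At 32: no left child.
    At 32: go right to 36.
      Visit 36.
      At 36: go left to 20.
        20 is a leaf — visit 20.
      At 36: no right child.
  At 17: go right to 38.
    Visit 38.
    At 38: go left to 31.
      Visit 31.
      At 31: go left to 19.
        Visit 19.
        At 19: go left to 16.
          16 is a leaf — visit 16.
        At 19: no right child.
      At 31: no right child.
    At 38: go right to 11.
      11 is a leaf — visit 11.
Full pre-order sequence: 26, 2, 10, 8, 3, 17, 32, 36, 20, 38, 31, 19, 16, 11.

31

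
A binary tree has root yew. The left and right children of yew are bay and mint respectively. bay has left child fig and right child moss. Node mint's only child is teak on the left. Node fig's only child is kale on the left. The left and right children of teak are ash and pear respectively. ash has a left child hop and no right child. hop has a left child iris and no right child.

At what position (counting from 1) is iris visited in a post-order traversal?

Post-order visits the left subtree, then the right subtree, then the node.
At yew: go left to bay.
  At bay: go left to fig.
    At fig: go left to kale.
      kale is a leaf — visit kale.
    At fig: no right child.
    Visit fig.
  At bay: go right to moss.
    moss is a leaf — visit moss.
  Visit bay.
At yew: go right to mint.
  At mint: go left to teak.
    At teak: go left to ash.
      At ash: go left to hop.
        At hop: go left to iris.
          iris is a leaf — visit iris.
        At hop: no right child.
        Visit hop.
      At ash: no right child.
      Visit ash.
    At teak: go right to pear.
      pear is a leaf — visit pear.
    Visit teak.
  At mint: no right child.
  Visit mint.
Visit yew.
Full post-order sequence: kale, fig, moss, bay, iris, hop, ash, pear, teak, mint, yew.

5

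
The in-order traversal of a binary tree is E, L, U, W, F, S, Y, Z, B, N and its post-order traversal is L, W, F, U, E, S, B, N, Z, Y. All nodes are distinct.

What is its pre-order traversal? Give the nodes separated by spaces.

The last element of post-order is the root; it splits in-order into left and right subtrees.
Root Y: left subtree has 6 nodes {E, L, U, W, F, S}, right has 3 {Z, B, N}.
  Root S: left subtree has 5 nodes {E, L, U, W, F}, right has 0 { }.
    Root E: left subtree has 0 nodes { }, right has 4 {L, U, W, F}.
      Root U: left subtree has 1 node {L}, right has 2 {W, F}.
        Root F: left subtree has 1 node {W}, right has 0 { }.
  Root Z: left subtree has 0 nodes { }, right has 2 {B, N}.
    Root N: left subtree has 1 node {B}, right has 0 { }.

Y S E U L F W Z N B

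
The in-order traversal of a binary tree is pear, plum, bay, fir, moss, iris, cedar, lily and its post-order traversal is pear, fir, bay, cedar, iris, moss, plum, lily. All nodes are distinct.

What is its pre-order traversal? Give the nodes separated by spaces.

lily plum pear moss bay fir iris cedar

The last element of post-order is the root; it splits in-order into left and right subtrees.
Root lily: left subtree has 7 nodes {pear, plum, bay, fir, moss, iris, cedar}, right has 0 { }.
  Root plum: left subtree has 1 node {pear}, right has 5 {bay, fir, moss, iris, cedar}.
    Root moss: left subtree has 2 nodes {bay, fir}, right has 2 {iris, cedar}.
      Root bay: left subtree has 0 nodes { }, right has 1 {fir}.
      Root iris: left subtree has 0 nodes { }, right has 1 {cedar}.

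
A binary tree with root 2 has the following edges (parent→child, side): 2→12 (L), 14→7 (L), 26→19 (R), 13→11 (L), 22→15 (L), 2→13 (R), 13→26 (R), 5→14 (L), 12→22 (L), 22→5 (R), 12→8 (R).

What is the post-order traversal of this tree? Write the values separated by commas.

15, 7, 14, 5, 22, 8, 12, 11, 19, 26, 13, 2

Post-order visits the left subtree, then the right subtree, then the node.
At 2: go left to 12.
  At 12: go left to 22.
    At 22: go left to 15.
      15 is a leaf — visit 15.
    At 22: go right to 5.
      At 5: go left to 14.
        At 14: go left to 7.
          7 is a leaf — visit 7.
        At 14: no right child.
        Visit 14.
      At 5: no right child.
      Visit 5.
    Visit 22.
  At 12: go right to 8.
    8 is a leaf — visit 8.
  Visit 12.
At 2: go right to 13.
  At 13: go left to 11.
    11 is a leaf — visit 11.
  At 13: go right to 26.
    At 26: no left child.
    At 26: go right to 19.
      19 is a leaf — visit 19.
    Visit 26.
  Visit 13.
Visit 2.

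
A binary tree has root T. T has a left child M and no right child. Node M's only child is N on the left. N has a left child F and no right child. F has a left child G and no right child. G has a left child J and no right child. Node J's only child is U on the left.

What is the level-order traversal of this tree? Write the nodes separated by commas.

T, M, N, F, G, J, U

Level-order visits nodes level by level from the root, left to right within each level.
Level 0: T
Level 1: M
Level 2: N
Level 3: F
Level 4: G
Level 5: J
Level 6: U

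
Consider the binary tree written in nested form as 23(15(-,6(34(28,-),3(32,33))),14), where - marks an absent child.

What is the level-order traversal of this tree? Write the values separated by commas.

23, 15, 14, 6, 34, 3, 28, 32, 33

Level-order visits nodes level by level from the root, left to right within each level.
Level 0: 23
Level 1: 15, 14
Level 2: 6
Level 3: 34, 3
Level 4: 28, 32, 33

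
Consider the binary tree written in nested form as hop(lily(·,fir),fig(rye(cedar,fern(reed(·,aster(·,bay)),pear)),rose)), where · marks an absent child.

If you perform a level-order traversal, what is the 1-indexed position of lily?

Level-order visits nodes level by level from the root, left to right within each level.
Level 0: hop
Level 1: lily, fig
Level 2: fir, rye, rose
Level 3: cedar, fern
Level 4: reed, pear
Level 5: aster
Level 6: bay
Full level-order sequence: hop, lily, fig, fir, rye, rose, cedar, fern, reed, pear, aster, bay.

2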